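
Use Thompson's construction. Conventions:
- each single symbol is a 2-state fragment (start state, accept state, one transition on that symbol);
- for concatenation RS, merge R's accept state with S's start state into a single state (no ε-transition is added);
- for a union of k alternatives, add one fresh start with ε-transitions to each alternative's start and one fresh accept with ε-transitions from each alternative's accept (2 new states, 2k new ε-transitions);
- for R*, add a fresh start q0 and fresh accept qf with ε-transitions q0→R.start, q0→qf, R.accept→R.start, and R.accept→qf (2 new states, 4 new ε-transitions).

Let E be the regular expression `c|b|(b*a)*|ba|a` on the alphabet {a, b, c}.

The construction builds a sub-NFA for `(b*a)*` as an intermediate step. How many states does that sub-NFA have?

Fragment for `(b*a)*`:
Each of the 2 symbol leaves contributes a 2-state fragment.
  b* : 4 states
  b*a : 5 states
  (b*a)* : 7 states

7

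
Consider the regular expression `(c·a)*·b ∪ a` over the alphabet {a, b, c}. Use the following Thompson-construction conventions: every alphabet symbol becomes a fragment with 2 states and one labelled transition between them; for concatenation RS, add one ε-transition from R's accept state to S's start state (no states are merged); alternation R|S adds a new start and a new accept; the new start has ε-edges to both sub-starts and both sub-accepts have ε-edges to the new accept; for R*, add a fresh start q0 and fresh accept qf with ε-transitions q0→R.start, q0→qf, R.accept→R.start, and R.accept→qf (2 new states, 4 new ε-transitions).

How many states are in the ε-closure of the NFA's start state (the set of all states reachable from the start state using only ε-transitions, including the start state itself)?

6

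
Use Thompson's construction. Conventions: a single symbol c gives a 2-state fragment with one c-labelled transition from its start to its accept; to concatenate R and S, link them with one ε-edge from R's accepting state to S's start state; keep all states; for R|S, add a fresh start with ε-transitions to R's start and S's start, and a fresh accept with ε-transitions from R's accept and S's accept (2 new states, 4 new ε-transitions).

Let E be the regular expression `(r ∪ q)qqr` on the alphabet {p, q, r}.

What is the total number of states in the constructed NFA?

12

Per subexpression:
Each of the 5 symbol leaves contributes a 2-state fragment.
  r ∪ q → 6 states
  (r ∪ q)qqr → 12 states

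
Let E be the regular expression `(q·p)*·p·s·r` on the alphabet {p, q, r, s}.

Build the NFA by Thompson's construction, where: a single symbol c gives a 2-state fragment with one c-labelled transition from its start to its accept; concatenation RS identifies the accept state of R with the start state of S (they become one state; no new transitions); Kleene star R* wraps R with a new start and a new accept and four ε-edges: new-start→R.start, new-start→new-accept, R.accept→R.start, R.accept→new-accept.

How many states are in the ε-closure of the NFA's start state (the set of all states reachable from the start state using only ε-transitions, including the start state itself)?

Compute the ε-closure size of each fragment's start state recursively; a symbol fragment's start has no outgoing ε-edge, so its closure is just itself (size 1).
  q·p — |ε-closure| equals the left operand's closure size = 1 (its accept is not ε-reachable, so the closure stops there)
  (q·p)* — |ε-closure| = 1 (new start) + 1 (body) + 1 (new accept) = 3
  (q·p)*·p·s·r — |ε-closure| = 3 + (1−1) = 3 (closure spills across the concat boundary because the left factor accepts ε)

3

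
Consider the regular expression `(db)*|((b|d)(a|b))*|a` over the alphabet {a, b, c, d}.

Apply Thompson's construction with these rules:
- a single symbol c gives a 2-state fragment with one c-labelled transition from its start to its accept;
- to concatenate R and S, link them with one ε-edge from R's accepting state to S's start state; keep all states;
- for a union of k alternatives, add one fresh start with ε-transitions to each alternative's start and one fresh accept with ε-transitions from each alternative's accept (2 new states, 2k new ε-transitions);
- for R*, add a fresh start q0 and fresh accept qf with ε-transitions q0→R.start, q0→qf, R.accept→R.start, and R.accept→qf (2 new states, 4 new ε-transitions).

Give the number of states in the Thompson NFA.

24

Building bottom-up:
Each of the 7 symbol leaves contributes a 2-state fragment.
  db → 4 states
  (db)* → 6 states
  b|d → 6 states
  a|b → 6 states
  (b|d)(a|b) → 12 states
  ((b|d)(a|b))* → 14 states
  (db)*|((b|d)(a|b))*|a → 24 states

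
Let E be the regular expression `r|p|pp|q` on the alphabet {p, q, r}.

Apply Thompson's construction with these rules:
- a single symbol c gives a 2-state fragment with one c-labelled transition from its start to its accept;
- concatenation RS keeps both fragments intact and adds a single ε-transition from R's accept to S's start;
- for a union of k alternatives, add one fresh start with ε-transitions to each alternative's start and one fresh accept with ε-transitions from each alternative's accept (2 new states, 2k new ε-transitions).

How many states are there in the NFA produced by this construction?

12

Per subexpression:
Each of the 5 symbol leaves contributes a 2-state fragment.
  pp — 4 states
  r|p|pp|q — 12 states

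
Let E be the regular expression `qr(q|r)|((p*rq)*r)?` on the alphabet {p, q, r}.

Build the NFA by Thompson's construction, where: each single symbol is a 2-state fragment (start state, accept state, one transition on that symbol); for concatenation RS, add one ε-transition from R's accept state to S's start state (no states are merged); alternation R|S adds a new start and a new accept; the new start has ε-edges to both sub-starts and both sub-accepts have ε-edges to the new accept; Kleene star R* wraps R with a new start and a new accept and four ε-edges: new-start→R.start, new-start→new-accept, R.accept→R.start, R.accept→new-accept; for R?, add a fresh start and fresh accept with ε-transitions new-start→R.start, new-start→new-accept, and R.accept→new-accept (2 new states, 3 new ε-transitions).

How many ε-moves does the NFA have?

24

Bottom-up over the parse tree:
Each of the 8 symbol leaves contributes 0 ε-transitions.
  q|r — 4 ε-transitions
  qr(q|r) — 6 ε-transitions
  p* — 4 ε-transitions
  p*rq — 6 ε-transitions
  (p*rq)* — 10 ε-transitions
  (p*rq)*r — 11 ε-transitions
  ((p*rq)*r)? — 14 ε-transitions
  qr(q|r)|((p*rq)*r)? — 24 ε-transitions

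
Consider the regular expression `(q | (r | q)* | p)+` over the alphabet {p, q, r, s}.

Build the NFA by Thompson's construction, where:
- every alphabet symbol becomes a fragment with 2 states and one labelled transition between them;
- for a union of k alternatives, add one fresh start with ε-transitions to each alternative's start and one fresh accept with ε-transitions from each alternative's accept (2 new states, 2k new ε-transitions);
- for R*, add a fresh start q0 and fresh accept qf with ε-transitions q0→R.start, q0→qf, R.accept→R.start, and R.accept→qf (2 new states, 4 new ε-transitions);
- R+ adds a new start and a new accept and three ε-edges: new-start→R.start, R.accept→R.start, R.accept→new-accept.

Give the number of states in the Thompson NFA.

Building bottom-up:
Each of the 4 symbol leaves contributes a 2-state fragment.
  r | q : 6 states
  (r | q)* : 8 states
  q | (r | q)* | p : 14 states
  (q | (r | q)* | p)+ : 16 states

16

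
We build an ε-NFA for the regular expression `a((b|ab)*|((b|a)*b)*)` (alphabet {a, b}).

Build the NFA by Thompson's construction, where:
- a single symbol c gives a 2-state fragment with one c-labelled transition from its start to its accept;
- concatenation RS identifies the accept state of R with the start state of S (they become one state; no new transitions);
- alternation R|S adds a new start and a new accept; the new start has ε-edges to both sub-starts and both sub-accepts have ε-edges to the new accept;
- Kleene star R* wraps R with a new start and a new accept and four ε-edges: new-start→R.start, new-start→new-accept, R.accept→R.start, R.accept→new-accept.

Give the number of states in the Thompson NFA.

Building bottom-up:
Each of the 7 symbol leaves contributes a 2-state fragment.
  ab = 3 states
  b|ab = 7 states
  (b|ab)* = 9 states
  b|a = 6 states
  (b|a)* = 8 states
  (b|a)*b = 9 states
  ((b|a)*b)* = 11 states
  (b|ab)*|((b|a)*b)* = 22 states
  a((b|ab)*|((b|a)*b)*) = 23 states

23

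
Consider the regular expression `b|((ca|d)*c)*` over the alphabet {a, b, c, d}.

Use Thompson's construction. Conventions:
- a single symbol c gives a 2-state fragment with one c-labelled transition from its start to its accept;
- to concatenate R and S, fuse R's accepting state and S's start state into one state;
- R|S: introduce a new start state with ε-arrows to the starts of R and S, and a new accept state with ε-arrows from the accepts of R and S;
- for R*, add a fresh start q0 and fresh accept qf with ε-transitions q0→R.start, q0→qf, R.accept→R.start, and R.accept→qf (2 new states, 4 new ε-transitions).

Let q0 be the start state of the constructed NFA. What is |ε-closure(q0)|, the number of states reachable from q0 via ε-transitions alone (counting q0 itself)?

10

Compute the ε-closure size of each fragment's start state recursively; a symbol fragment's start has no outgoing ε-edge, so its closure is just itself (size 1).
  ca : same as the first factor's closure: C = 1
  ca|d : new start ε-reaches every alternative's start; none of them accept ε, so the new accept is not reached: C = 1 + 1 + 1 = 3
  (ca|d)* : C = 1 (new start) + 3 (body) + 1 (new accept) = 5
  (ca|d)*c : the left operand accepts ε, so the closure extends into the next operand (the shared merged state is already counted); C = 5 + (1−1) = 5
  ((ca|d)*c)* : new start has ε-edges to the inner start and to the new accept, so C = 2 + 5 = 7
  b|((ca|d)*c)* : C = 1 (new start) + (1 + 7) + 1 (new accept, since some branch ε-reaches its own accept) = 10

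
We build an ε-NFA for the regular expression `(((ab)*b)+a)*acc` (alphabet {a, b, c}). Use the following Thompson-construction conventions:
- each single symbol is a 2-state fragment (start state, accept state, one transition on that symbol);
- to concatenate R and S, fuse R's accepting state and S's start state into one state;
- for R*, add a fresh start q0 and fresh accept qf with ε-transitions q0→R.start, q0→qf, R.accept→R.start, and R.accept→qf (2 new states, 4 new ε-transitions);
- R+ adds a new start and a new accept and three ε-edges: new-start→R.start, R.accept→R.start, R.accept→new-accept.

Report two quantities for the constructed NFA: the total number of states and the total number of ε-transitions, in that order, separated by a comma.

14, 11

By structural recursion:
Each of the 7 symbol leaves contributes 2 states and 0 ε-transitions.
  ab — 3 states, 0 ε-transitions
  (ab)* — 5 states, 4 ε-transitions
  (ab)*b — 6 states, 4 ε-transitions
  ((ab)*b)+ — 8 states, 7 ε-transitions
  ((ab)*b)+a — 9 states, 7 ε-transitions
  (((ab)*b)+a)* — 11 states, 11 ε-transitions
  (((ab)*b)+a)*acc — 14 states, 11 ε-transitions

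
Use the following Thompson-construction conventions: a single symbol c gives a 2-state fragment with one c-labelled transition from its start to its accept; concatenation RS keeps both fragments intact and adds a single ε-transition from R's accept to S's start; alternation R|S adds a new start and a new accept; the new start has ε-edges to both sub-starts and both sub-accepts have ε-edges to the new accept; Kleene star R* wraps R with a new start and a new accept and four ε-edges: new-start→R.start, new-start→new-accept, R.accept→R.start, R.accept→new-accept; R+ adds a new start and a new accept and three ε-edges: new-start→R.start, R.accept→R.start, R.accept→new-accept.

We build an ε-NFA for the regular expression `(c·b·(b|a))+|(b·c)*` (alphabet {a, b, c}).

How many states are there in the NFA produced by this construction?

20

Per subexpression:
Each of the 6 symbol leaves contributes a 2-state fragment.
  b|a → 6 states
  c·b·(b|a) → 10 states
  (c·b·(b|a))+ → 12 states
  b·c → 4 states
  (b·c)* → 6 states
  (c·b·(b|a))+|(b·c)* → 20 states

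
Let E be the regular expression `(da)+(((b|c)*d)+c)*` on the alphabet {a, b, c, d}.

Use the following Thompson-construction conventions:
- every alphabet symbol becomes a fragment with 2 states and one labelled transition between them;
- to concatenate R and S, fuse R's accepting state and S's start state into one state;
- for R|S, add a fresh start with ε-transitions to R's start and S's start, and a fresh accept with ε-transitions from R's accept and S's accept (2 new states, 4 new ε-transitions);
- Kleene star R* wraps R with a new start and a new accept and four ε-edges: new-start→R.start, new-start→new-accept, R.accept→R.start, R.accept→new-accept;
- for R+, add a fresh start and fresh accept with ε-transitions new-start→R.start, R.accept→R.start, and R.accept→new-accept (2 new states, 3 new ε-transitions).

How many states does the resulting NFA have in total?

Per subexpression:
Each of the 6 symbol leaves contributes a 2-state fragment.
  da → 3 states
  (da)+ → 5 states
  b|c → 6 states
  (b|c)* → 8 states
  (b|c)*d → 9 states
  ((b|c)*d)+ → 11 states
  ((b|c)*d)+c → 12 states
  (((b|c)*d)+c)* → 14 states
  (da)+(((b|c)*d)+c)* → 18 states

18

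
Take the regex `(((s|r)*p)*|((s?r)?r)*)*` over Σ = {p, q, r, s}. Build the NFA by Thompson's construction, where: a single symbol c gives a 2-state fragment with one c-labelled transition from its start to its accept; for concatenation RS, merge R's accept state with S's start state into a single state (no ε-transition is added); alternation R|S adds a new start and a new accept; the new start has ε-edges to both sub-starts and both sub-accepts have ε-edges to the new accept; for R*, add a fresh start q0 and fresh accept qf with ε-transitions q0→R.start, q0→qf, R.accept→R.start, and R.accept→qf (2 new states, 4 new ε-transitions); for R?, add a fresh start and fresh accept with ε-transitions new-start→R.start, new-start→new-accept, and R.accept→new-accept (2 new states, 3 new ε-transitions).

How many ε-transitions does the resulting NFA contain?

30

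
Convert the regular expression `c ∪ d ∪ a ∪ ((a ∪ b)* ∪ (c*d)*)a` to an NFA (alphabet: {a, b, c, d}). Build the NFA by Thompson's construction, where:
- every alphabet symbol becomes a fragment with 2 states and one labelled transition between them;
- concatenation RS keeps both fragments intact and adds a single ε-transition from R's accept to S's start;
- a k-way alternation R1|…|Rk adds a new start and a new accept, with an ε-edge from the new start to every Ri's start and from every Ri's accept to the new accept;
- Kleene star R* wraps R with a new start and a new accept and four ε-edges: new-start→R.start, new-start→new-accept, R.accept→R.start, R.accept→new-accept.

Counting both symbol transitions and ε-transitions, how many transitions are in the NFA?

38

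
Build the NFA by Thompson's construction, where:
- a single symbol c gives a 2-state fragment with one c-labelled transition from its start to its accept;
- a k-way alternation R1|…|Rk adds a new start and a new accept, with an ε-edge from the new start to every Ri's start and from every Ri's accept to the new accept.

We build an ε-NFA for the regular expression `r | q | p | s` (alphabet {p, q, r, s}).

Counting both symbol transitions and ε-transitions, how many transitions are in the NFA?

Building bottom-up:
Each of the 4 symbol leaves contributes 1 transition (1 symbol, 0 ε).
  r | q | p | s : 12 transitions (4 symbol, 8 ε)

12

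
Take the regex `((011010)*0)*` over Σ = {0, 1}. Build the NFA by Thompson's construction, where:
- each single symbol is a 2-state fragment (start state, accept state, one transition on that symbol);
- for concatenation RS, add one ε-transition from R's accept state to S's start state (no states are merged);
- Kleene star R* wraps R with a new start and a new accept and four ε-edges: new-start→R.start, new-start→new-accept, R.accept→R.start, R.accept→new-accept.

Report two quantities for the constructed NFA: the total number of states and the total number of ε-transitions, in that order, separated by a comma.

Recursing over subexpressions:
Each of the 7 symbol leaves contributes 2 states and 0 ε-transitions.
  011010 = 12 states, 5 ε-transitions
  (011010)* = 14 states, 9 ε-transitions
  (011010)*0 = 16 states, 10 ε-transitions
  ((011010)*0)* = 18 states, 14 ε-transitions

18, 14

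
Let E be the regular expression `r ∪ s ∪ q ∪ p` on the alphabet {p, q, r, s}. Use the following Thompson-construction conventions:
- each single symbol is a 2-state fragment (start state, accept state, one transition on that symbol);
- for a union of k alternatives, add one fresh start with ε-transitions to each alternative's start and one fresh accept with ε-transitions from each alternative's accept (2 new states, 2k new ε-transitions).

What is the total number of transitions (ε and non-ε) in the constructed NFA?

Recursing over subexpressions:
Each of the 4 symbol leaves contributes 1 transition (1 symbol, 0 ε).
  r ∪ s ∪ q ∪ p — 12 transitions (4 symbol, 8 ε)

12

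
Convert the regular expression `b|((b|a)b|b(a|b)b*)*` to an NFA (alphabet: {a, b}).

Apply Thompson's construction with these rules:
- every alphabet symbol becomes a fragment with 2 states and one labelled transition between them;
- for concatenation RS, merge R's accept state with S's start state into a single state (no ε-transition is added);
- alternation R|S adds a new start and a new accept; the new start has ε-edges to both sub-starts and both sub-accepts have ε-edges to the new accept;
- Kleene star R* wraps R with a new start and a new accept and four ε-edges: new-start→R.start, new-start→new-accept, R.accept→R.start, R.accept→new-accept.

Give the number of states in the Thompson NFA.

Per subexpression:
Each of the 8 symbol leaves contributes a 2-state fragment.
  b|a — 6 states
  (b|a)b — 7 states
  a|b — 6 states
  b* — 4 states
  b(a|b)b* — 10 states
  (b|a)b|b(a|b)b* — 19 states
  ((b|a)b|b(a|b)b*)* — 21 states
  b|((b|a)b|b(a|b)b*)* — 25 states

25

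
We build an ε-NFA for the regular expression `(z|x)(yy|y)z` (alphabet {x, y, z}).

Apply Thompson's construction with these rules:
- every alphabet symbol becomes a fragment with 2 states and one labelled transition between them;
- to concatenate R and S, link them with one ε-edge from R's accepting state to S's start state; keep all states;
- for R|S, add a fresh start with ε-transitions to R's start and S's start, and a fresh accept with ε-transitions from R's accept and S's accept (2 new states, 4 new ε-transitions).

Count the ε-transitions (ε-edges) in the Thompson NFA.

Recursing over subexpressions:
Each of the 6 symbol leaves contributes 0 ε-transitions.
  z|x → 4 ε-transitions
  yy → 1 ε-transition
  yy|y → 5 ε-transitions
  (z|x)(yy|y)z → 11 ε-transitions

11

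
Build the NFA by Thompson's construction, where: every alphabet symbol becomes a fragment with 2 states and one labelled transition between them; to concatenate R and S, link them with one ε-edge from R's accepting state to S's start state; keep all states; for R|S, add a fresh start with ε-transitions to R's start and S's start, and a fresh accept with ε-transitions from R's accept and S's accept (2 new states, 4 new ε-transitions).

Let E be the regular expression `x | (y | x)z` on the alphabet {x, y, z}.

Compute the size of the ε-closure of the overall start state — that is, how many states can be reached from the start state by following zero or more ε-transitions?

5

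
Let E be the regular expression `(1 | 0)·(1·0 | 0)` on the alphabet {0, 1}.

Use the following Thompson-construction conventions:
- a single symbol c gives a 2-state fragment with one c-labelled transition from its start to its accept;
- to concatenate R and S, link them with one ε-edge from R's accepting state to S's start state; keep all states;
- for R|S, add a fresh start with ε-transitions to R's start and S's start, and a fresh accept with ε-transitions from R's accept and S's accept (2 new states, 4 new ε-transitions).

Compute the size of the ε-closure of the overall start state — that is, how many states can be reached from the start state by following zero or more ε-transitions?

Work bottom-up. For each fragment F, track |ε-closure(F.start)| and whether F's accept lies in that closure (i.e. whether F accepts ε). A single-symbol fragment has closure size 1 and does not accept ε.
  1 | 0 → C = 1 + 1 + 1 = 3 (the new accept is not ε-reachable since no branch accepts ε)
  1·0 → same as the first factor's closure: C = 1
  1·0 | 0 → C = 1 + 1 + 1 = 3 (the new accept is not ε-reachable since no branch accepts ε)
  (1 | 0)·(1·0 | 0) → same as the first factor's closure: C = 3

3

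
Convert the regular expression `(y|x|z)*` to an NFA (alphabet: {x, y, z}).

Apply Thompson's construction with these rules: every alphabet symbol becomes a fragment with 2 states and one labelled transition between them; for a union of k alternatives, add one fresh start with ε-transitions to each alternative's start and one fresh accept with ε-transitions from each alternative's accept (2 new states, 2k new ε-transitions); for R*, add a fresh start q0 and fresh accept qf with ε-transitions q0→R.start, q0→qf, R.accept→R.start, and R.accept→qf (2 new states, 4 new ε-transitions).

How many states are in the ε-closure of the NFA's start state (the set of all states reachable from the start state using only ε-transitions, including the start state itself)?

Work bottom-up. For each fragment F, track |ε-closure(F.start)| and whether F's accept lies in that closure (i.e. whether F accepts ε). A single-symbol fragment has closure size 1 and does not accept ε.
  y|x|z : |ε-closure| = 1 + 1 + 1 + 1 = 4 (the new accept is not ε-reachable since no branch accepts ε)
  (y|x|z)* : new start has ε-edges to the inner start and to the new accept, so |ε-closure| = 2 + 4 = 6

6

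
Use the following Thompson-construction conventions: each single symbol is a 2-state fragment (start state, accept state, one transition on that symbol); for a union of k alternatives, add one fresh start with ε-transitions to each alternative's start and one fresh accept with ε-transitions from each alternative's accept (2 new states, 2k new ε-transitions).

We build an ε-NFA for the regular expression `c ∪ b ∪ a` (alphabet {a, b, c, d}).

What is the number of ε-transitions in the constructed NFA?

6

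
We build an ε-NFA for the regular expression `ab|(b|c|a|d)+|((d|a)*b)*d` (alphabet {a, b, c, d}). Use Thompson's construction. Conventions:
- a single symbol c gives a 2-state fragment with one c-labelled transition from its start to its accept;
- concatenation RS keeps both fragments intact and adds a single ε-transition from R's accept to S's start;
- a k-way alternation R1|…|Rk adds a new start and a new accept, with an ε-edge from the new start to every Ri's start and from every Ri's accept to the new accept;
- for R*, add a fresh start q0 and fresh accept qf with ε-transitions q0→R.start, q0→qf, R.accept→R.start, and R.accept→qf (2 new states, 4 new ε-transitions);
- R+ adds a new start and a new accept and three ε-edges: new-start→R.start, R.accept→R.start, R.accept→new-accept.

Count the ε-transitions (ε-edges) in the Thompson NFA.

Per subexpression:
Each of the 10 symbol leaves contributes 0 ε-transitions.
  ab → 1 ε-transition
  b|c|a|d → 8 ε-transitions
  (b|c|a|d)+ → 11 ε-transitions
  d|a → 4 ε-transitions
  (d|a)* → 8 ε-transitions
  (d|a)*b → 9 ε-transitions
  ((d|a)*b)* → 13 ε-transitions
  ((d|a)*b)*d → 14 ε-transitions
  ab|(b|c|a|d)+|((d|a)*b)*d → 32 ε-transitions

32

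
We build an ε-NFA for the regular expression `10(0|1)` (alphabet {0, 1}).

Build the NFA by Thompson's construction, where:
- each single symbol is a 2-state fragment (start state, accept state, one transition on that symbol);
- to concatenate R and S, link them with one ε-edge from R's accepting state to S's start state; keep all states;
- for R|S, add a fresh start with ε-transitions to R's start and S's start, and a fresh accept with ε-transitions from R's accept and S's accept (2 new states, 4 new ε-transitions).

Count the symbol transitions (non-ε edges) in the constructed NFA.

4

Per subexpression:
Each of the 4 symbol leaves contributes exactly 1 symbol transition.
  0|1 → 2 symbol transitions
  10(0|1) → 4 symbol transitions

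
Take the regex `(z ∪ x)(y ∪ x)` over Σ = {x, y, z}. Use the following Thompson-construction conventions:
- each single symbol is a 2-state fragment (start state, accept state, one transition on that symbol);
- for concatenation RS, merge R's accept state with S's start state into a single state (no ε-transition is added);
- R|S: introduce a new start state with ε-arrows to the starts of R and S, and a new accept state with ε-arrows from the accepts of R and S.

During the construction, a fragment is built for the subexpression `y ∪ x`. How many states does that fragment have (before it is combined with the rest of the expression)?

6

Fragment for `y ∪ x`:
Each of the 2 symbol leaves contributes a 2-state fragment.
  y ∪ x = 6 states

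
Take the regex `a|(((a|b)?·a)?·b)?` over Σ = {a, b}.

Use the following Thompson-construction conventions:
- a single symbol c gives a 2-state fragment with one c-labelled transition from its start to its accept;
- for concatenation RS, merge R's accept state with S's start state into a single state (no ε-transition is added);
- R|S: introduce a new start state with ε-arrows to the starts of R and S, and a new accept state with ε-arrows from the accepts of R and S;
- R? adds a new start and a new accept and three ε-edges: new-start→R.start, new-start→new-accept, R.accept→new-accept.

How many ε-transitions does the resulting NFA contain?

Building bottom-up:
Each of the 5 symbol leaves contributes 0 ε-transitions.
  a|b — 4 ε-transitions
  (a|b)? — 7 ε-transitions
  (a|b)?·a — 7 ε-transitions
  ((a|b)?·a)? — 10 ε-transitions
  ((a|b)?·a)?·b — 10 ε-transitions
  (((a|b)?·a)?·b)? — 13 ε-transitions
  a|(((a|b)?·a)?·b)? — 17 ε-transitions

17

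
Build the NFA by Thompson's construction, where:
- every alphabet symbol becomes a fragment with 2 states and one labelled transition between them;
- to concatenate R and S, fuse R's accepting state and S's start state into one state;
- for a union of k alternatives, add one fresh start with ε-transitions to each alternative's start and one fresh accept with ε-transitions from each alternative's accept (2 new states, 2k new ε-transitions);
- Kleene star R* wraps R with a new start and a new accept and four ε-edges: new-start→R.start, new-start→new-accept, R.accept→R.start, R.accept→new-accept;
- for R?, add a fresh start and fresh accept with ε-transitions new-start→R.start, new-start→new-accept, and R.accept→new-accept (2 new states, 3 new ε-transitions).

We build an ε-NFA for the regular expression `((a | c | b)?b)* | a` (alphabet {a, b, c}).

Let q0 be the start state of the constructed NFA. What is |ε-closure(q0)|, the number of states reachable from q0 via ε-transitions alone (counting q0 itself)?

Work bottom-up. For each fragment F, track |ε-closure(F.start)| and whether F's accept lies in that closure (i.e. whether F accepts ε). A single-symbol fragment has closure size 1 and does not accept ε.
  a | c | b → |ε-closure| = 1 + 1 + 1 + 1 = 4 (the new accept is not ε-reachable since no branch accepts ε)
  (a | c | b)? → |ε-closure| = 1 (new start) + 4 (body) + 1 (new accept, via ε) = 6
  (a | c | b)?b → |ε-closure| = 6 + (1−1) = 6 (closure spills across the concat boundary because the left factor accepts ε)
  ((a | c | b)?b)* → new start has ε-edges to the inner start and to the new accept, so |ε-closure| = 2 + 6 = 8
  ((a | c | b)?b)* | a → |ε-closure| = 1 (new start) + (8 + 1) + 1 (new accept, since some branch ε-reaches its own accept) = 11

11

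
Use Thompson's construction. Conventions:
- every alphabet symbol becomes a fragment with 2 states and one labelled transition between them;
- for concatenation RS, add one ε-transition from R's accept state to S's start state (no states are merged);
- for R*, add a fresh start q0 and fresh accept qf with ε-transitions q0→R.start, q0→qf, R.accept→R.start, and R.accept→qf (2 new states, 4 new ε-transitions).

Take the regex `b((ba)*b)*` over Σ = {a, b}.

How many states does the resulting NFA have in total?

12

Per subexpression:
Each of the 4 symbol leaves contributes a 2-state fragment.
  ba — 4 states
  (ba)* — 6 states
  (ba)*b — 8 states
  ((ba)*b)* — 10 states
  b((ba)*b)* — 12 states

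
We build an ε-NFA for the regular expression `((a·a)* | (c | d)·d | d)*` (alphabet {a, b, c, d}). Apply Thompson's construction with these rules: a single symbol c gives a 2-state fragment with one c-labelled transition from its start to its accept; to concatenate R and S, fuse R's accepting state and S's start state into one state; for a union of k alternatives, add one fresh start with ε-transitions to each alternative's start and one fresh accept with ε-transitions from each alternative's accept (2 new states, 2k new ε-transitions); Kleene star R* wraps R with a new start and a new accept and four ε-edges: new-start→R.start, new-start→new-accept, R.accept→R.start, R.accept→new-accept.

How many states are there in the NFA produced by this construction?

18

Recursing over subexpressions:
Each of the 6 symbol leaves contributes a 2-state fragment.
  a·a → 3 states
  (a·a)* → 5 states
  c | d → 6 states
  (c | d)·d → 7 states
  (a·a)* | (c | d)·d | d → 16 states
  ((a·a)* | (c | d)·d | d)* → 18 states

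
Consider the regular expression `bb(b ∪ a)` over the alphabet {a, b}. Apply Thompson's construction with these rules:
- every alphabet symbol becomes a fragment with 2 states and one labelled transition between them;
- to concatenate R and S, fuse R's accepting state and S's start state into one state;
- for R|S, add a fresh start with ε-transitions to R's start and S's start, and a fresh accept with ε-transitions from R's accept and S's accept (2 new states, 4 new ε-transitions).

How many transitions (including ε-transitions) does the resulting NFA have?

8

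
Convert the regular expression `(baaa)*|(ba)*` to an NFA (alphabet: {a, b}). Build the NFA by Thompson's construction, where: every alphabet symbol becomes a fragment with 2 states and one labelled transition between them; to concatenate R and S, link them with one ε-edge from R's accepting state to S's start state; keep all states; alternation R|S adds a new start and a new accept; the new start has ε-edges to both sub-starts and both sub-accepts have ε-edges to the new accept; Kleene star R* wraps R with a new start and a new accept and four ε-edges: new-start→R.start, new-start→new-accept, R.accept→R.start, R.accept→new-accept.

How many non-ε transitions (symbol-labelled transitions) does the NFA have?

Per subexpression:
Each of the 6 symbol leaves contributes exactly 1 symbol transition.
  baaa → 4 symbol transitions
  (baaa)* → 4 symbol transitions
  ba → 2 symbol transitions
  (ba)* → 2 symbol transitions
  (baaa)*|(ba)* → 6 symbol transitions

6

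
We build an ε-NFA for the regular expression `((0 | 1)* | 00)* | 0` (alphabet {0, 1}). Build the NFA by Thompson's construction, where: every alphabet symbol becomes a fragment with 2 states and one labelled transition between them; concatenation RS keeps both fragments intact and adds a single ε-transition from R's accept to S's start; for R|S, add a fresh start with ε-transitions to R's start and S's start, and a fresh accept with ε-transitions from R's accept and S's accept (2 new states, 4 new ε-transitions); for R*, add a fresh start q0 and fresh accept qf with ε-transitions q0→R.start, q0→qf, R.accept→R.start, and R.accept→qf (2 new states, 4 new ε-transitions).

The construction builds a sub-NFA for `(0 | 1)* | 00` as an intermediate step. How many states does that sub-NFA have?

Fragment for `(0 | 1)* | 00`:
Each of the 4 symbol leaves contributes a 2-state fragment.
  0 | 1 → 6 states
  (0 | 1)* → 8 states
  00 → 4 states
  (0 | 1)* | 00 → 14 states

14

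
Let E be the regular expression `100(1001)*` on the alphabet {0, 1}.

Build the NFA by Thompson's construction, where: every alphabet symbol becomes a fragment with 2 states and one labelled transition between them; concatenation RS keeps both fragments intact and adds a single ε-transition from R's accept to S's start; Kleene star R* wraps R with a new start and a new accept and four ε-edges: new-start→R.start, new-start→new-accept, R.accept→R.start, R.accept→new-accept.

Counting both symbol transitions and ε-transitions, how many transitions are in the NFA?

17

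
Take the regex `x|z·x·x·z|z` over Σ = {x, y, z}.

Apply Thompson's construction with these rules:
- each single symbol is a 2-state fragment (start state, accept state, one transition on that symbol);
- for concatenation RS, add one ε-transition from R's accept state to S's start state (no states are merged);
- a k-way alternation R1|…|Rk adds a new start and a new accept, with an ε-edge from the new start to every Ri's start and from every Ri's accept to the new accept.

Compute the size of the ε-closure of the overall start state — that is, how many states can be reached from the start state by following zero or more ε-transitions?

4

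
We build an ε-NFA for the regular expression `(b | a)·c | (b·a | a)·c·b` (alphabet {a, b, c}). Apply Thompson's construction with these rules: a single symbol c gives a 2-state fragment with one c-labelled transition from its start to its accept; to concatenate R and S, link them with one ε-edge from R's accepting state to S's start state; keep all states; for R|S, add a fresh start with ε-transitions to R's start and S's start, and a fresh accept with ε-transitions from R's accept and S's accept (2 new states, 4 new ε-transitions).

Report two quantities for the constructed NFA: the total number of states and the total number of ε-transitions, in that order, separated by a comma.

22, 16

Recursing over subexpressions:
Each of the 8 symbol leaves contributes 2 states and 0 ε-transitions.
  b | a = 6 states, 4 ε-transitions
  (b | a)·c = 8 states, 5 ε-transitions
  b·a = 4 states, 1 ε-transition
  b·a | a = 8 states, 5 ε-transitions
  (b·a | a)·c·b = 12 states, 7 ε-transitions
  (b | a)·c | (b·a | a)·c·b = 22 states, 16 ε-transitions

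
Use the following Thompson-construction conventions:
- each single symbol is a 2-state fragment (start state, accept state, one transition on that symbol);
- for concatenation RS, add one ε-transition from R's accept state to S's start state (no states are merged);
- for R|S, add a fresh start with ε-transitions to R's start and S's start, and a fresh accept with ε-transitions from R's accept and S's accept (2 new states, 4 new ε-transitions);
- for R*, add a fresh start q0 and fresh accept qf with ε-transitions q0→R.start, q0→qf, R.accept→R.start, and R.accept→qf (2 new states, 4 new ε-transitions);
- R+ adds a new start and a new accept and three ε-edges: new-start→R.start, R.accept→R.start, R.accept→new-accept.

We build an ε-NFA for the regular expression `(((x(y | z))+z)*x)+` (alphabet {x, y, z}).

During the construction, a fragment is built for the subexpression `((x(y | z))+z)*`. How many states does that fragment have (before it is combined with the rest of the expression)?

Fragment for `((x(y | z))+z)*`:
Each of the 4 symbol leaves contributes a 2-state fragment.
  y | z : 6 states
  x(y | z) : 8 states
  (x(y | z))+ : 10 states
  (x(y | z))+z : 12 states
  ((x(y | z))+z)* : 14 states

14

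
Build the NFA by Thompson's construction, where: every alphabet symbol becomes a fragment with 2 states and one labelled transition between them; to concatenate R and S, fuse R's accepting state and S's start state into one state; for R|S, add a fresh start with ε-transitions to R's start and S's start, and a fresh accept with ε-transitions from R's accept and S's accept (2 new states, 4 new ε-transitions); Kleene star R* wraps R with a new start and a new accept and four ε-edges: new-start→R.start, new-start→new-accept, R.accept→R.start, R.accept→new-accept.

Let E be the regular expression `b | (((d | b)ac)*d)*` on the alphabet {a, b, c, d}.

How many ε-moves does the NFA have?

Per subexpression:
Each of the 6 symbol leaves contributes 0 ε-transitions.
  d | b = 4 ε-transitions
  (d | b)ac = 4 ε-transitions
  ((d | b)ac)* = 8 ε-transitions
  ((d | b)ac)*d = 8 ε-transitions
  (((d | b)ac)*d)* = 12 ε-transitions
  b | (((d | b)ac)*d)* = 16 ε-transitions

16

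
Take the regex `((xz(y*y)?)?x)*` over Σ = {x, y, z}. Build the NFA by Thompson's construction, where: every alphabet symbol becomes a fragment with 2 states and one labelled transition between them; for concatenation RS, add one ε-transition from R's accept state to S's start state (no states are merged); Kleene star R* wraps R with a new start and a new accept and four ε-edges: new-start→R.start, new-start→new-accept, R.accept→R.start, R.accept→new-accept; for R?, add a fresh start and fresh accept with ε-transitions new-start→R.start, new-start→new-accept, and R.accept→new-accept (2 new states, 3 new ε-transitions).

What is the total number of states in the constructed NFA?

Building bottom-up:
Each of the 5 symbol leaves contributes a 2-state fragment.
  y* = 4 states
  y*y = 6 states
  (y*y)? = 8 states
  xz(y*y)? = 12 states
  (xz(y*y)?)? = 14 states
  (xz(y*y)?)?x = 16 states
  ((xz(y*y)?)?x)* = 18 states

18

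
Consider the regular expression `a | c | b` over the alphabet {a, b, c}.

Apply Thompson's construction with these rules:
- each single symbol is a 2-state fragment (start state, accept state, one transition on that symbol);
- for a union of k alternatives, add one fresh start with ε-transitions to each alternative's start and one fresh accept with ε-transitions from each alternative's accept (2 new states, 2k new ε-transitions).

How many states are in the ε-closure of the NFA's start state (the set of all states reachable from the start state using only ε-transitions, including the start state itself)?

Work bottom-up. For each fragment F, track |ε-closure(F.start)| and whether F's accept lies in that closure (i.e. whether F accepts ε). A single-symbol fragment has closure size 1 and does not accept ε.
  a | c | b : new start ε-reaches every alternative's start; none of them accept ε, so the new accept is not reached: |closure| = 1 + 1 + 1 + 1 = 4

4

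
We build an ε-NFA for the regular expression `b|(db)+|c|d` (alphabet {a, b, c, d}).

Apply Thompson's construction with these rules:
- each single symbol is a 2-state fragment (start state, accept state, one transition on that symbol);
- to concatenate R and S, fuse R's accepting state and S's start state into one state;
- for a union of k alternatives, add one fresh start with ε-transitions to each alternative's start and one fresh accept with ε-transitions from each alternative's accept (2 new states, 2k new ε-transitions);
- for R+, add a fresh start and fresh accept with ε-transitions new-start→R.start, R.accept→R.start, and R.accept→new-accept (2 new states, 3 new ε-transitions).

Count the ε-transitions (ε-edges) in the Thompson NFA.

Recursing over subexpressions:
Each of the 5 symbol leaves contributes 0 ε-transitions.
  db → 0 ε-transitions
  (db)+ → 3 ε-transitions
  b|(db)+|c|d → 11 ε-transitions

11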